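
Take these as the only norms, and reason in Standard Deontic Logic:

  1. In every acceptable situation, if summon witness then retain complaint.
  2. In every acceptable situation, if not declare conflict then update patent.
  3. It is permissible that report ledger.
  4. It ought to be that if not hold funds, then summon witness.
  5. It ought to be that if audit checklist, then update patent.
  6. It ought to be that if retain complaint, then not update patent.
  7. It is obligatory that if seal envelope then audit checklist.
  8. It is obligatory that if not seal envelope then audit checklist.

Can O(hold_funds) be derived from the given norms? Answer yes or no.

Yes

Premises 7 and 8 are O(seal_envelope → audit_checklist) and O(¬seal_envelope → audit_checklist); every ideal world satisfies seal_envelope or ¬seal_envelope, so in either case audit_checklist holds — hence O(audit_checklist).
With premise 5, O(audit_checklist → update_patent), the K-axiom yields O(update_patent).
Premise 6, O(retain_complaint → ¬update_patent), contraposes to O(update_patent → ¬retain_complaint); with O(update_patent) we get O(¬retain_complaint).
Premise 1, O(summon_witness → retain_complaint), contraposes to O(¬retain_complaint → ¬summon_witness); with O(¬retain_complaint) we get O(¬summon_witness).
Premise 4, O(¬hold_funds → summon_witness), contraposes to O(¬summon_witness → hold_funds); with O(¬summon_witness) we get O(hold_funds).
Premises 2, 3 do not contribute to this derivation.
So O(hold_funds) follows.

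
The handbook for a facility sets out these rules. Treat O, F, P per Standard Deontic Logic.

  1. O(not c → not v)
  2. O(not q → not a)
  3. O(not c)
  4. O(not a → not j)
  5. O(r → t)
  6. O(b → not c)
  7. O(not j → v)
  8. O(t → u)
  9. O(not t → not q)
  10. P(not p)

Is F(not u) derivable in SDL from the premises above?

Yes

From premise 3 we have O(not c).
With premise 1, O(not c → not v), the K-axiom yields O(not v).
The contrapositive of premise 7 (O(not j → v)) is O(not v → j), and O(not v) is already established, so O(j).
The contrapositive of premise 4 (O(not a → not j)) is O(j → a), and O(j) is already established, so O(a).
Premise 2 is O(not q → not a); contrapositively O(a → q). Since O(a) holds, K gives O(q).
Premise 9 is O(not t → not q); contrapositively O(q → t). Since O(q) holds, K gives O(t).
With premise 8, O(t → u), the K-axiom yields O(u).
Premises 5, 6, 10 do not contribute to this derivation.
So O(u) holds, i.e. F(not u). The claim follows.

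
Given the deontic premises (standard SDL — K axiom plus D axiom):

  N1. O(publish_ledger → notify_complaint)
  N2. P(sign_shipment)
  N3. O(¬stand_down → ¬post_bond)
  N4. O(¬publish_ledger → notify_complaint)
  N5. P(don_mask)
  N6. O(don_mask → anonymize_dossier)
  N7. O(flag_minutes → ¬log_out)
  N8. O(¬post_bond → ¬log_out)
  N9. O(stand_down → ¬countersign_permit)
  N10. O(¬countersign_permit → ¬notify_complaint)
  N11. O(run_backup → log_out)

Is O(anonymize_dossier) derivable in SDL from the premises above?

Premise 6 is O(don_mask → anonymize_dossier), but O(don_mask) is not derivable from the premises (the permission P(don_mask) asserts only ¬O(¬don_mask), not O(don_mask)), so it does not yield O(anonymize_dossier).
No other premise forces O(anonymize_dossier). An ideal world satisfying every premise can still have anonymize_dossier false, so O(anonymize_dossier) is not derivable.

No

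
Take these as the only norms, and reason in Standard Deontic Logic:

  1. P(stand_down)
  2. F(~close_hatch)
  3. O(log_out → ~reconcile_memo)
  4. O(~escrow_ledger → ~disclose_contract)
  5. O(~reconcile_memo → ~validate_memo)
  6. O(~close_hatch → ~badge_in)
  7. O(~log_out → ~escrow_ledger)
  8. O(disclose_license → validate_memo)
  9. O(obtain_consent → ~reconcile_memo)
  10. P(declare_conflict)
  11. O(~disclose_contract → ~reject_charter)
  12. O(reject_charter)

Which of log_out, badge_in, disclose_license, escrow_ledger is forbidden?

disclose_license

Premise 12 states O(reject_charter) outright.
The contrapositive of premise 11 (O(~disclose_contract → ~reject_charter)) is O(reject_charter → disclose_contract), and O(reject_charter) is already established, so O(disclose_contract).
Premise 4, O(~escrow_ledger → ~disclose_contract), contraposes to O(disclose_contract → escrow_ledger); with O(disclose_contract) we get O(escrow_ledger).
Premise 7 is O(~log_out → ~escrow_ledger); contrapositively O(escrow_ledger → log_out). Since O(escrow_ledger) holds, K gives O(log_out).
From O(log_out) and premise 3, O(log_out → ~reconcile_memo), we obtain O(~reconcile_memo).
With premise 5, O(~reconcile_memo → ~validate_memo), the K-axiom yields O(~validate_memo).
Premise 8, O(disclose_license → validate_memo), contraposes to O(~validate_memo → ~disclose_license); with O(~validate_memo) we get O(~disclose_license).
So O(~disclose_license) holds, i.e. disclose_license is forbidden. None of the other listed options is forbidden under the premises.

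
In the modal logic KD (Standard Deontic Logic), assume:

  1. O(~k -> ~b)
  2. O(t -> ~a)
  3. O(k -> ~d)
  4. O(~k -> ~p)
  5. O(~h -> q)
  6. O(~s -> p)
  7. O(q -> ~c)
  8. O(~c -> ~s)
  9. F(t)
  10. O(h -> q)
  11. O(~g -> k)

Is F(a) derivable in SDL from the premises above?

No

Premise 2 is O(t -> ~a), but O(t) is not derivable from the premises, so it does not yield O(~a).
No other premise forces O(~a). An ideal world satisfying every premise can still have a true, so F(a) is not derivable.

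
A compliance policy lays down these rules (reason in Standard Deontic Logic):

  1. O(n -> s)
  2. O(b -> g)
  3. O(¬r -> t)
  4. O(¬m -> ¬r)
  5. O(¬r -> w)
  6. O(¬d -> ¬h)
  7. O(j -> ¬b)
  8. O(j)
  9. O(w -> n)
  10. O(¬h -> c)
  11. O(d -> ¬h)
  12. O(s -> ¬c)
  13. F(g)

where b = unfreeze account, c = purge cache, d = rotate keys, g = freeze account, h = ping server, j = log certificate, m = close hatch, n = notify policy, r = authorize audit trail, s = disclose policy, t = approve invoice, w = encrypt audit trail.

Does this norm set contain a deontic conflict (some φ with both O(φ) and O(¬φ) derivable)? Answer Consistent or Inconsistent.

Premise 2 is O(b -> g), but O(b) is not derivable from the premises, so it does not yield O(g).
So O(g) is not derivable, and the apparent clash with O(¬g) does not arise.
A world satisfying every obligation exists (e.g. b=false, c=true, d=false, g=false, h=false, j=true, m=true, n=false, r=true, s=false, t=false, w=false); no atom is both obligatory and forbidden, so the set is consistent.

Consistent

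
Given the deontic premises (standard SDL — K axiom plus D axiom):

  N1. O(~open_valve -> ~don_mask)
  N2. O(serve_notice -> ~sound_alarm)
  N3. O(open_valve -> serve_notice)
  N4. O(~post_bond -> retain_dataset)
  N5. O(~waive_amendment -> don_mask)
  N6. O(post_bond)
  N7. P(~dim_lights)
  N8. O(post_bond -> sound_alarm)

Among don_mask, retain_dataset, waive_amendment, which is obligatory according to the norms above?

waive_amendment

Premise 6 states O(post_bond) outright.
With premise 8, O(post_bond -> sound_alarm), the K-axiom yields O(sound_alarm).
Premise 2, O(serve_notice -> ~sound_alarm), contraposes to O(sound_alarm -> ~serve_notice); with O(sound_alarm) we get O(~serve_notice).
Premise 3, O(open_valve -> serve_notice), contraposes to O(~serve_notice -> ~open_valve); with O(~serve_notice) we get O(~open_valve).
Applying K to premise 1 (O(~open_valve -> ~don_mask)) and O(~open_valve) yields O(~don_mask).
The contrapositive of premise 5 (O(~waive_amendment -> don_mask)) is O(~don_mask -> waive_amendment), and O(~don_mask) is already established, so O(waive_amendment).
So O(waive_amendment) holds — waive_amendment is obligatory. None of the other listed options is made obligatory by any chain of premises.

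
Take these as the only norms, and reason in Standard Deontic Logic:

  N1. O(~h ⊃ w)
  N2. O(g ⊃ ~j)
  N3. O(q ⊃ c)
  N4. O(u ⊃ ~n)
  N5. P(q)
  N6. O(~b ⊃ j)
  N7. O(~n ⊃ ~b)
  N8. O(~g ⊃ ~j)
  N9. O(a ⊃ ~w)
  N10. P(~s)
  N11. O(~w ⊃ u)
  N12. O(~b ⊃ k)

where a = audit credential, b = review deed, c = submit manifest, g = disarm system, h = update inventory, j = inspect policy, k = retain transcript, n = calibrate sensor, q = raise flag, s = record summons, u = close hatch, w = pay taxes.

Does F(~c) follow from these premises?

Premise 3 is O(q ⊃ c), but O(q) is not derivable from the premises (the permission P(q) asserts only ~O(~q), not O(q)), so it does not yield O(c).
No other premise forces O(c). An ideal world satisfying every premise can still have ~c true, so F(~c) is not derivable.

No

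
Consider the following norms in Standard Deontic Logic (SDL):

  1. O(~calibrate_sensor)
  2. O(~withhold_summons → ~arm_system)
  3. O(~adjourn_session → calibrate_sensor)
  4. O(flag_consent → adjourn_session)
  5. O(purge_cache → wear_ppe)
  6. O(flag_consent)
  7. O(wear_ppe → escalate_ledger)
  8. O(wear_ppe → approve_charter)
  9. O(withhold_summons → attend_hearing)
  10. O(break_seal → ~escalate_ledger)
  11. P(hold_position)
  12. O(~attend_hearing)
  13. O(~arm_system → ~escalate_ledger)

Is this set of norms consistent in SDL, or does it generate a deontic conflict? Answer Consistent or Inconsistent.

Premise 3 is O(~adjourn_session → calibrate_sensor), but O(~adjourn_session) is not derivable from the premises, so it does not yield O(calibrate_sensor).
So O(calibrate_sensor) is not derivable, and the apparent clash with O(~calibrate_sensor) does not arise.
A world satisfying every obligation exists (e.g. adjourn_session=true, approve_charter=false, arm_system=false, attend_hearing=false, break_seal=false, calibrate_sensor=false, escalate_ledger=false, flag_consent=true, hold_position=false, purge_cache=false, wear_ppe=false, withhold_summons=false); no atom is both obligatory and forbidden, so the set is consistent.

Consistent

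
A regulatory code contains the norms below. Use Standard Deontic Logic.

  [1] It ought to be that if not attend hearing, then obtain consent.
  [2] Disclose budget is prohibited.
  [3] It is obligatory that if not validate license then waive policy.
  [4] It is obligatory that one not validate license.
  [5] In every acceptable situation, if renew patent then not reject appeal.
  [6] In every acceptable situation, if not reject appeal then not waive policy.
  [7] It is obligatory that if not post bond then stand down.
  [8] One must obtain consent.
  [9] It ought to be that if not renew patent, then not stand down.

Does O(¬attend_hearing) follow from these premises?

No

Premise 1 is O(¬attend_hearing → obtain_consent); even if O(obtain_consent) held, inferring O(¬attend_hearing) would be affirming the consequent — invalid.
No other premise forces O(¬attend_hearing). An ideal world satisfying every premise can still have ¬attend_hearing false, so O(¬attend_hearing) is not derivable.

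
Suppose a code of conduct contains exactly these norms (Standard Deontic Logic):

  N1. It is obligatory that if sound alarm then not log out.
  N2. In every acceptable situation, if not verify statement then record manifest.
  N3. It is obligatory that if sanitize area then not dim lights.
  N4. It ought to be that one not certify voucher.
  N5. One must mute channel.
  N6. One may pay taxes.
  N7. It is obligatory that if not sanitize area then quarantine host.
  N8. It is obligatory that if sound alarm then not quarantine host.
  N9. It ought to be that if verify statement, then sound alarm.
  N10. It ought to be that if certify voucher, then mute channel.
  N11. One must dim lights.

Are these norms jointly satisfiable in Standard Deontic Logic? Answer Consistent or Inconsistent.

Premise 10 is O(certify_voucher → mute_channel); even if O(mute_channel) held, inferring O(certify_voucher) would be affirming the consequent — invalid.
So O(certify_voucher) is not derivable, and the apparent clash with O(¬certify_voucher) does not arise.
A world satisfying every obligation exists (e.g. certify_voucher=false, dim_lights=true, log_out=false, mute_channel=true, pay_taxes=false, quarantine_host=true, record_manifest=true, sanitize_area=false, sound_alarm=false, verify_statement=false); no atom is both obligatory and forbidden, so the set is consistent.

Consistent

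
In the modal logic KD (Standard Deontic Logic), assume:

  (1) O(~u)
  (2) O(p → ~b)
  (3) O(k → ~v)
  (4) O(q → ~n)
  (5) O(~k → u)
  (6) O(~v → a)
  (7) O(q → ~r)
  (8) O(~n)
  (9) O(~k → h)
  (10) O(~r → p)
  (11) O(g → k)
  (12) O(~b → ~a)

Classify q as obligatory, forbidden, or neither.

Premise 1 states O(~u) outright.
Premise 5, O(~k → u), contraposes to O(~u → k); with O(~u) we get O(k).
Applying K to premise 3 (O(k → ~v)) and O(k) yields O(~v).
With premise 6, O(~v → a), the K-axiom yields O(a).
Premise 12, O(~b → ~a), contraposes to O(a → b); with O(a) we get O(b).
The contrapositive of premise 2 (O(p → ~b)) is O(b → ~p), and O(b) is already established, so O(~p).
Premise 10, O(~r → p), contraposes to O(~p → r); with O(~p) we get O(r).
Premise 7 is O(q → ~r); contrapositively O(r → ~q). Since O(r) holds, K gives O(~q).
Premises 4, 8, 9, 11 do not contribute to this derivation.
Thus O(~q), which is F(q): q is forbidden.

Forbidden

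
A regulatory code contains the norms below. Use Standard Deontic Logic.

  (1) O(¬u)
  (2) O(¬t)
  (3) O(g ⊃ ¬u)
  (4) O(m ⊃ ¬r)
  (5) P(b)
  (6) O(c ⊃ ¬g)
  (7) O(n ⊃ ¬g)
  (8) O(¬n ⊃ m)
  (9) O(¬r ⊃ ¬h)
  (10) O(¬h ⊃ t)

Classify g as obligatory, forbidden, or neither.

Premise 2 states O(¬t) outright.
The contrapositive of premise 10 (O(¬h ⊃ t)) is O(¬t ⊃ h), and O(¬t) is already established, so O(h).
The contrapositive of premise 9 (O(¬r ⊃ ¬h)) is O(h ⊃ r), and O(h) is already established, so O(r).
Premise 4, O(m ⊃ ¬r), contraposes to O(r ⊃ ¬m); with O(r) we get O(¬m).
The contrapositive of premise 8 (O(¬n ⊃ m)) is O(¬m ⊃ n), and O(¬m) is already established, so O(n).
Applying K to premise 7 (O(n ⊃ ¬g)) and O(n) yields O(¬g).
Premises 1, 3, 5, 6 do not contribute to this derivation.
Thus O(¬g), which is F(g): g is forbidden.

Forbidden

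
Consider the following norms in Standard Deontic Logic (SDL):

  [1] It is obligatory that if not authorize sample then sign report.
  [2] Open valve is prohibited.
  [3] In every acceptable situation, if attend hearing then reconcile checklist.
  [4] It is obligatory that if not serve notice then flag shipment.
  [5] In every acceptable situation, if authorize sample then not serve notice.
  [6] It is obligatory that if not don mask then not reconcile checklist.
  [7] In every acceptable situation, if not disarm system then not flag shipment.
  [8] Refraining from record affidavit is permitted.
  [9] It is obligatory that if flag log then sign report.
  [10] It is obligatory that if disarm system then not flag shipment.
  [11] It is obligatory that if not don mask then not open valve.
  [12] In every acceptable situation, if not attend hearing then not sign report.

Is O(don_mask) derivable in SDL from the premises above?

Premises 7 and 10 cover both cases: O(¬disarm_system → ¬flag_shipment) and O(disarm_system → ¬flag_shipment). Since ¬disarm_system ∨ disarm_system is a tautology, O(¬flag_shipment) follows.
The contrapositive of premise 4 (O(¬serve_notice → flag_shipment)) is O(¬flag_shipment → serve_notice), and O(¬flag_shipment) is already established, so O(serve_notice).
The contrapositive of premise 5 (O(authorize_sample → ¬serve_notice)) is O(serve_notice → ¬authorize_sample), and O(serve_notice) is already established, so O(¬authorize_sample).
Applying K to premise 1 (O(¬authorize_sample → sign_report)) and O(¬authorize_sample) yields O(sign_report).
The contrapositive of premise 12 (O(¬attend_hearing → ¬sign_report)) is O(sign_report → attend_hearing), and O(sign_report) is already established, so O(attend_hearing).
With premise 3, O(attend_hearing → reconcile_checklist), the K-axiom yields O(reconcile_checklist).
Premise 6 is O(¬don_mask → ¬reconcile_checklist); contrapositively O(reconcile_checklist → don_mask). Since O(reconcile_checklist) holds, K gives O(don_mask).
Premises 2, 8, 9, 11 do not contribute to this derivation.
So O(don_mask) follows.

Yes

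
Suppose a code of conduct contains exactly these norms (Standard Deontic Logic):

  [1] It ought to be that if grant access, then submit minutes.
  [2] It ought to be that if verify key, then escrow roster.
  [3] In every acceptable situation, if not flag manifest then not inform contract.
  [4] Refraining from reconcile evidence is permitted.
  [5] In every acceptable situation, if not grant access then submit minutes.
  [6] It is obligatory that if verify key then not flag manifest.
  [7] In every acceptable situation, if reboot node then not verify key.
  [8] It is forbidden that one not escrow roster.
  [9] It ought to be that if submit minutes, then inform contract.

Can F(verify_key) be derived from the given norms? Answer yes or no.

Premises 5 and 1 cover both cases: O(¬grant_access → submit_minutes) and O(grant_access → submit_minutes). Since ¬grant_access ∨ grant_access is a tautology, O(submit_minutes) follows.
From O(submit_minutes) and premise 9, O(submit_minutes → inform_contract), we obtain O(inform_contract).
The contrapositive of premise 3 (O(¬flag_manifest → ¬inform_contract)) is O(inform_contract → flag_manifest), and O(inform_contract) is already established, so O(flag_manifest).
Premise 6, O(verify_key → ¬flag_manifest), contraposes to O(flag_manifest → ¬verify_key); with O(flag_manifest) we get O(¬verify_key).
Premises 2, 4, 7, 8 do not contribute to this derivation.
So O(¬verify_key) holds, i.e. F(verify_key). The claim follows.

Yes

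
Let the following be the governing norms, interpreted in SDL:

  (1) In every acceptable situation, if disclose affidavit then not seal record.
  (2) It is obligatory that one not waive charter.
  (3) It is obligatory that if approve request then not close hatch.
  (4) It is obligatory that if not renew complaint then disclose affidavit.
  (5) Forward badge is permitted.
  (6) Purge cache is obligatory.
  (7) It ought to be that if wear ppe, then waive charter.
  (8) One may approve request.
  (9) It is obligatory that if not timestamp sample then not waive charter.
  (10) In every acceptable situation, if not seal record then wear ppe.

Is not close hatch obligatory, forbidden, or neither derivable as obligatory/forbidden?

Premise 3 is O(approve_request → ¬close_hatch), but O(approve_request) is not derivable from the premises (the permission P(approve_request) asserts only ¬O(¬approve_request), not O(approve_request)), so it does not yield O(¬close_hatch).
No premise or chain of K-axiom applications forces O(¬close_hatch), and none forces O(close_hatch). So ¬close_hatch is neither obligatory nor forbidden under these norms.

Neither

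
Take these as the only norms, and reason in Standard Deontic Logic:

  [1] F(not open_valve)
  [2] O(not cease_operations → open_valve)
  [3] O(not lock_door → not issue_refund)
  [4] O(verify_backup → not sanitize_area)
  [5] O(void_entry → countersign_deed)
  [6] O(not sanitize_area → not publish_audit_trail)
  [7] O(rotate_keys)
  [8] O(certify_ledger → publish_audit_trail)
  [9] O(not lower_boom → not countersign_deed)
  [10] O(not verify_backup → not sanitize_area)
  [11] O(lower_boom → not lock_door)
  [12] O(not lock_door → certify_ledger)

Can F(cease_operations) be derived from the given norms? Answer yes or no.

No

Premise 2 is O(not cease_operations → open_valve); even if O(open_valve) held, inferring O(not cease_operations) would be affirming the consequent — invalid.
No other premise forces O(not cease_operations). An ideal world satisfying every premise can still have cease_operations true, so F(cease_operations) is not derivable.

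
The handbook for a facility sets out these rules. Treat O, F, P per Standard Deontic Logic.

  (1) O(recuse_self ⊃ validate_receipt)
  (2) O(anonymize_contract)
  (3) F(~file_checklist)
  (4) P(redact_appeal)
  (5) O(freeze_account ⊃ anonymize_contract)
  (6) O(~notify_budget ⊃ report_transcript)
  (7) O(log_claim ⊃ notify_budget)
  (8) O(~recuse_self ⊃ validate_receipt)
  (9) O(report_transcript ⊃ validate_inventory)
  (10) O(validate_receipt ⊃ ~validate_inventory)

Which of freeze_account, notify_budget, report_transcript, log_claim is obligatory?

notify_budget

Premises 8 and 1 cover both cases: O(~recuse_self ⊃ validate_receipt) and O(recuse_self ⊃ validate_receipt). Since ~recuse_self ∨ recuse_self is a tautology, O(validate_receipt) follows.
Applying K to premise 10 (O(validate_receipt ⊃ ~validate_inventory)) and O(validate_receipt) yields O(~validate_inventory).
Premise 9 is O(report_transcript ⊃ validate_inventory); contrapositively O(~validate_inventory ⊃ ~report_transcript). Since O(~validate_inventory) holds, K gives O(~report_transcript).
Premise 6, O(~notify_budget ⊃ report_transcript), contraposes to O(~report_transcript ⊃ notify_budget); with O(~report_transcript) we get O(notify_budget).
So O(notify_budget) holds — notify_budget is obligatory. None of the other listed options is made obligatory by any chain of premises.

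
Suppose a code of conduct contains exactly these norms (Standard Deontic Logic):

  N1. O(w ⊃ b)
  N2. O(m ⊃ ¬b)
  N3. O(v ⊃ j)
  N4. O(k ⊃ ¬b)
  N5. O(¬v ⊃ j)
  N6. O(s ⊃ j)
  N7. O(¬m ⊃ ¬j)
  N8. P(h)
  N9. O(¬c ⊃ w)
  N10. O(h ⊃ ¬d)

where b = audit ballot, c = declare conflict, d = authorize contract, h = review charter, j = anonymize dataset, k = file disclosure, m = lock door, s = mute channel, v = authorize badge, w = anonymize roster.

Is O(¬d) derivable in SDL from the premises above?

Premise 10 is O(h ⊃ ¬d), but O(h) is not derivable from the premises (the permission P(h) asserts only ¬O(¬h), not O(h)), so it does not yield O(¬d).
No other premise forces O(¬d). An ideal world satisfying every premise can still have ¬d false, so O(¬d) is not derivable.

No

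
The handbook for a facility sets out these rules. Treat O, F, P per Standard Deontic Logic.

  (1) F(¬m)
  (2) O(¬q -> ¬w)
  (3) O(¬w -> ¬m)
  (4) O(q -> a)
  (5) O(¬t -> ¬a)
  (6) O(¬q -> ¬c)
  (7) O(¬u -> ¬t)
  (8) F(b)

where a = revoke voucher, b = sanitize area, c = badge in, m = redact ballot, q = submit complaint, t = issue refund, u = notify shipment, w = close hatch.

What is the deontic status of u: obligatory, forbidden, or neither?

Obligatory

Premise 1, F(¬m), is equivalent to O(m).
Premise 3, O(¬w -> ¬m), contraposes to O(m -> w); with O(m) we get O(w).
The contrapositive of premise 2 (O(¬q -> ¬w)) is O(w -> q), and O(w) is already established, so O(q).
From O(q) and premise 4, O(q -> a), we obtain O(a).
Premise 5 is O(¬t -> ¬a); contrapositively O(a -> t). Since O(a) holds, K gives O(t).
The contrapositive of premise 7 (O(¬u -> ¬t)) is O(t -> u), and O(t) is already established, so O(u).
Premises 6, 8 do not contribute to this derivation.
Hence u is obligatory.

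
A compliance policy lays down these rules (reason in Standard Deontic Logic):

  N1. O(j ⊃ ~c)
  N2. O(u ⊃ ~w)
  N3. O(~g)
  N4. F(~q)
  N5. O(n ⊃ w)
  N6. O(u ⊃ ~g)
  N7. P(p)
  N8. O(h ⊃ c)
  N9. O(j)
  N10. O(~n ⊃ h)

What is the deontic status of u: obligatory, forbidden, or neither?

Forbidden

Premise 9 states O(j) outright.
Premise 1 is O(j ⊃ ~c); since O(j), deontic closure gives O(~c).
Premise 8, O(h ⊃ c), contraposes to O(~c ⊃ ~h); with O(~c) we get O(~h).
Premise 10, O(~n ⊃ h), contraposes to O(~h ⊃ n); with O(~h) we get O(n).
With premise 5, O(n ⊃ w), the K-axiom yields O(w).
The contrapositive of premise 2 (O(u ⊃ ~w)) is O(w ⊃ ~u), and O(w) is already established, so O(~u).
Premises 3, 4, 6, 7 do not contribute to this derivation.
Thus O(~u), which is F(u): u is forbidden.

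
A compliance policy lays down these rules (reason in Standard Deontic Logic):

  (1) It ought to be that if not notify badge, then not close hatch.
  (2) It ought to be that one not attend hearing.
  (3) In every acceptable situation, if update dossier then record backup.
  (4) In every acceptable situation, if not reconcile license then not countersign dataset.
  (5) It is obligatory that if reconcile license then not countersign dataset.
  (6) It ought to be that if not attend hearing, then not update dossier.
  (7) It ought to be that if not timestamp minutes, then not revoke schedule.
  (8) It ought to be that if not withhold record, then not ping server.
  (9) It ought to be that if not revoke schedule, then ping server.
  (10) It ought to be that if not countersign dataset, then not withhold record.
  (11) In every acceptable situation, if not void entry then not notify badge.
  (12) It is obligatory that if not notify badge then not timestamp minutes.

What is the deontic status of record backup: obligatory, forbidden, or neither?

Neither

Premise 3 is O(update_dossier → record_backup), but O(update_dossier) is not derivable from the premises, so it does not yield O(record_backup).
No premise or chain of K-axiom applications forces O(record_backup), and none forces O(¬record_backup). So record_backup is neither obligatory nor forbidden under these norms.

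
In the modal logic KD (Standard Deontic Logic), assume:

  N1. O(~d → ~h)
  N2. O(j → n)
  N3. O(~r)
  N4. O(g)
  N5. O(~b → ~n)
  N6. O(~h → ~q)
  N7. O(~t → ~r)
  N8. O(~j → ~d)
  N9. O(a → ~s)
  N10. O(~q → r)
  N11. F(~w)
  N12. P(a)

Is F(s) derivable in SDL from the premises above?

No

Premise 9 is O(a → ~s), but O(a) is not derivable from the premises (the permission P(a) asserts only ~O(~a), not O(a)), so it does not yield O(~s).
No other premise forces O(~s). An ideal world satisfying every premise can still have s true, so F(s) is not derivable.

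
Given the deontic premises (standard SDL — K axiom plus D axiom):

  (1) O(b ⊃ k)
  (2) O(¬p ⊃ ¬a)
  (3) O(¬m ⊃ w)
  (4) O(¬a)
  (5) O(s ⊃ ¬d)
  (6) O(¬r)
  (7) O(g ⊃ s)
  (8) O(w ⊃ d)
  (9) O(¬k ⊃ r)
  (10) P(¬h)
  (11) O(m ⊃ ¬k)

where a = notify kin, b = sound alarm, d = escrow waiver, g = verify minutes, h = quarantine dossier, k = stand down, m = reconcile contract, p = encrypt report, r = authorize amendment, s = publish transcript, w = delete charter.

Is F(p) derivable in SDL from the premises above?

Premise 2 is O(¬p ⊃ ¬a); even if O(¬a) held, inferring O(¬p) would be affirming the consequent — invalid.
No other premise forces O(¬p). An ideal world satisfying every premise can still have p true, so F(p) is not derivable.

No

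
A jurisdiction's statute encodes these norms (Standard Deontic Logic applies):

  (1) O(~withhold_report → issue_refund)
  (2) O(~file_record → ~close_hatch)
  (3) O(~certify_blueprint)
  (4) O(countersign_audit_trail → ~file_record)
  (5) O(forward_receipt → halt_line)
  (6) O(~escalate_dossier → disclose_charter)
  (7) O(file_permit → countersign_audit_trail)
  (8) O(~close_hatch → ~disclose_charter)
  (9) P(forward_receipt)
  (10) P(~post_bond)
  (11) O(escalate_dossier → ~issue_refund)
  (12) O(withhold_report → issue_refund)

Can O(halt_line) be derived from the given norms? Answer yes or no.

Premise 5 is O(forward_receipt → halt_line), but O(forward_receipt) is not derivable from the premises (the permission P(forward_receipt) asserts only ~O(~forward_receipt), not O(forward_receipt)), so it does not yield O(halt_line).
No other premise forces O(halt_line). An ideal world satisfying every premise can still have halt_line false, so O(halt_line) is not derivable.

No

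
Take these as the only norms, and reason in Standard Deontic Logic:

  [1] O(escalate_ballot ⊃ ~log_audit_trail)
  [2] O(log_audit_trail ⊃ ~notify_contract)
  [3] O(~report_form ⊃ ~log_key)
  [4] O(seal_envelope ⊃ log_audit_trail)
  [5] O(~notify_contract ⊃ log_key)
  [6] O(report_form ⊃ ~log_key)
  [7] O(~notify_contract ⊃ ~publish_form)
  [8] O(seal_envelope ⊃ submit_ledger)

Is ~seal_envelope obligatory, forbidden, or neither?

Premises 6 and 3 cover both cases: O(report_form ⊃ ~log_key) and O(~report_form ⊃ ~log_key). Since report_form ∨ ~report_form is a tautology, O(~log_key) follows.
The contrapositive of premise 5 (O(~notify_contract ⊃ log_key)) is O(~log_key ⊃ notify_contract), and O(~log_key) is already established, so O(notify_contract).
The contrapositive of premise 2 (O(log_audit_trail ⊃ ~notify_contract)) is O(notify_contract ⊃ ~log_audit_trail), and O(notify_contract) is already established, so O(~log_audit_trail).
The contrapositive of premise 4 (O(seal_envelope ⊃ log_audit_trail)) is O(~log_audit_trail ⊃ ~seal_envelope), and O(~log_audit_trail) is already established, so O(~seal_envelope).
Premises 1, 7, 8 do not contribute to this derivation.
Hence ~seal_envelope is obligatory.

Obligatory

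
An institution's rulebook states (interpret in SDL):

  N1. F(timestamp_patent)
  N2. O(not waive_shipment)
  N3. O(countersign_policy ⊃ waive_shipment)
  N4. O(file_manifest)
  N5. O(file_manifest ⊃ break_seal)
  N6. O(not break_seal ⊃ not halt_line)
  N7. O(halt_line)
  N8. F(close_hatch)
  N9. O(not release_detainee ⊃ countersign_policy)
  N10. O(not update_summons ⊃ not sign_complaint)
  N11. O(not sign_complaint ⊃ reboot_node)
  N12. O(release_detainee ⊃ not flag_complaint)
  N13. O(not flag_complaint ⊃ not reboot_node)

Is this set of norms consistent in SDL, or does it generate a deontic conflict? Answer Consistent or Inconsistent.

Premise 6 is O(not break_seal ⊃ not halt_line), but O(not break_seal) is not derivable from the premises, so it does not yield O(not halt_line).
So O(not halt_line) is not derivable, and the apparent clash with O(halt_line) does not arise.
A world satisfying every obligation exists (e.g. break_seal=true, close_hatch=false, countersign_policy=false, file_manifest=true, flag_complaint=false, halt_line=true, reboot_node=false, release_detainee=true, sign_complaint=true, timestamp_patent=false, update_summons=true, waive_shipment=false); no atom is both obligatory and forbidden, so the set is consistent.

Consistent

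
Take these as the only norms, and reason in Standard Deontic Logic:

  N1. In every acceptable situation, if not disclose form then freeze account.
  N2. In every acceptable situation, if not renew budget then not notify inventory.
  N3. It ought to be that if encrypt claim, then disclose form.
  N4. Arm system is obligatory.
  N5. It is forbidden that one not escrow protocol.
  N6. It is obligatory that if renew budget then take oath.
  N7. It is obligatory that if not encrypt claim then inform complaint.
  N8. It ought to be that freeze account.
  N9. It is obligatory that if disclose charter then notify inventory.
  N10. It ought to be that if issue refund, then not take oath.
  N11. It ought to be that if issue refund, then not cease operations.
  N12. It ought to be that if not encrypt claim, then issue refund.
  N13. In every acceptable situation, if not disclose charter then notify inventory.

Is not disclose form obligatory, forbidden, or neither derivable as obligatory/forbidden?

Premises 9 and 13 are O(disclose_charter → notify_inventory) and O(¬disclose_charter → notify_inventory); every ideal world satisfies disclose_charter or ¬disclose_charter, so in either case notify_inventory holds — hence O(notify_inventory).
The contrapositive of premise 2 (O(¬renew_budget → ¬notify_inventory)) is O(notify_inventory → renew_budget), and O(notify_inventory) is already established, so O(renew_budget).
From O(renew_budget) and premise 6, O(renew_budget → take_oath), we obtain O(take_oath).
Premise 10 is O(issue_refund → ¬take_oath); contrapositively O(take_oath → ¬issue_refund). Since O(take_oath) holds, K gives O(¬issue_refund).
Premise 12 is O(¬encrypt_claim → issue_refund); contrapositively O(¬issue_refund → encrypt_claim). Since O(¬issue_refund) holds, K gives O(encrypt_claim).
Premise 3 is O(encrypt_claim → disclose_form); since O(encrypt_claim), deontic closure gives O(disclose_form).
Premises 1, 4, 5, 7, 8, 11 do not contribute to this derivation.
Thus O(disclose_form), which is F(¬disclose_form): ¬disclose_form is forbidden.

Forbidden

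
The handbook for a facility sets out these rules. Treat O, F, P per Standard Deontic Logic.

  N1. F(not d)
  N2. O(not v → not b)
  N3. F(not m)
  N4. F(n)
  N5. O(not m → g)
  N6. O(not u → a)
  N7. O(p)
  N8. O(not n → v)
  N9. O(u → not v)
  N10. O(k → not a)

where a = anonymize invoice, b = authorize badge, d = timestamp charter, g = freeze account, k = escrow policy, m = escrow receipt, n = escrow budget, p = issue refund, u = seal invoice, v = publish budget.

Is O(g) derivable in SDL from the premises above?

No

Premise 5 is O(not m → g), but O(not m) is not derivable from the premises, so it does not yield O(g).
No other premise forces O(g). An ideal world satisfying every premise can still have g false, so O(g) is not derivable.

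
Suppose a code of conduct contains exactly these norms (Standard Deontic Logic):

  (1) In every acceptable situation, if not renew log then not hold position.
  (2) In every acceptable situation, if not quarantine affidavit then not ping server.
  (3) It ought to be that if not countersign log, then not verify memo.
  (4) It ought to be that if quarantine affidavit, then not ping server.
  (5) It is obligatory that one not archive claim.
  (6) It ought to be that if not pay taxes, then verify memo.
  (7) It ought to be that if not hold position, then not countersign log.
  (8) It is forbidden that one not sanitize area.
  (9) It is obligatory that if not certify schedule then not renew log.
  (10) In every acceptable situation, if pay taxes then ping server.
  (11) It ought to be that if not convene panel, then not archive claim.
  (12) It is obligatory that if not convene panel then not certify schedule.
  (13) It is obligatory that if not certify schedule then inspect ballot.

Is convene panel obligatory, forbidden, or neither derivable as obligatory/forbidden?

By case analysis on quarantine_affidavit: premise 4 gives O(quarantine_affidavit → ¬ping_server) and premise 2 gives O(¬quarantine_affidavit → ¬ping_server), so O(¬ping_server) either way.
Premise 10, O(pay_taxes → ping_server), contraposes to O(¬ping_server → ¬pay_taxes); with O(¬ping_server) we get O(¬pay_taxes).
Applying K to premise 6 (O(¬pay_taxes → verify_memo)) and O(¬pay_taxes) yields O(verify_memo).
Premise 3, O(¬countersign_log → ¬verify_memo), contraposes to O(verify_memo → countersign_log); with O(verify_memo) we get O(countersign_log).
Premise 7, O(¬hold_position → ¬countersign_log), contraposes to O(countersign_log → hold_position); with O(countersign_log) we get O(hold_position).
Premise 1, O(¬renew_log → ¬hold_position), contraposes to O(hold_position → renew_log); with O(hold_position) we get O(renew_log).
The contrapositive of premise 9 (O(¬certify_schedule → ¬renew_log)) is O(renew_log → certify_schedule), and O(renew_log) is already established, so O(certify_schedule).
Premise 12, O(¬convene_panel → ¬certify_schedule), contraposes to O(certify_schedule → convene_panel); with O(certify_schedule) we get O(convene_panel).
Premises 5, 8, 11, 13 do not contribute to this derivation.
Hence convene_panel is obligatory.

Obligatory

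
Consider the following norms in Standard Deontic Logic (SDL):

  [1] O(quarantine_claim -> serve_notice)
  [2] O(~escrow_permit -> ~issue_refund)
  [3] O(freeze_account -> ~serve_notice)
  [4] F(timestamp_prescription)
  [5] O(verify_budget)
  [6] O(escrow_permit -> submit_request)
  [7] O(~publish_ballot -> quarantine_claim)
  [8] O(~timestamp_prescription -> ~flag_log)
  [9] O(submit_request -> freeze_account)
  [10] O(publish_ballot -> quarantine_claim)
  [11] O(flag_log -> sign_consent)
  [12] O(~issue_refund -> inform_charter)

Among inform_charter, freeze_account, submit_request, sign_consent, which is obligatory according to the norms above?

inform_charter

By case analysis on publish_ballot: premise 10 gives O(publish_ballot -> quarantine_claim) and premise 7 gives O(~publish_ballot -> quarantine_claim), so O(quarantine_claim) either way.
Premise 1 is O(quarantine_claim -> serve_notice); since O(quarantine_claim), deontic closure gives O(serve_notice).
The contrapositive of premise 3 (O(freeze_account -> ~serve_notice)) is O(serve_notice -> ~freeze_account), and O(serve_notice) is already established, so O(~freeze_account).
Premise 9 is O(submit_request -> freeze_account); contrapositively O(~freeze_account -> ~submit_request). Since O(~freeze_account) holds, K gives O(~submit_request).
Premise 6, O(escrow_permit -> submit_request), contraposes to O(~submit_request -> ~escrow_permit); with O(~submit_request) we get O(~escrow_permit).
Applying K to premise 2 (O(~escrow_permit -> ~issue_refund)) and O(~escrow_permit) yields O(~issue_refund).
From O(~issue_refund) and premise 12, O(~issue_refund -> inform_charter), we obtain O(inform_charter).
So O(inform_charter) holds — inform_charter is obligatory. None of the other listed options is made obligatory by any chain of premises.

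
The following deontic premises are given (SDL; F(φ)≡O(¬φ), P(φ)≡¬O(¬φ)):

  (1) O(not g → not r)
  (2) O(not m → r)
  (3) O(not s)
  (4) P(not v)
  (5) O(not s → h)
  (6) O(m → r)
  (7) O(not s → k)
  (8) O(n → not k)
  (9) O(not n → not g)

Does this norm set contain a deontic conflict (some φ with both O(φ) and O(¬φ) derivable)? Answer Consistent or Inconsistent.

Inconsistent

Premises 2 and 6 cover both cases: O(not m → r) and O(m → r). Since not m ∨ m is a tautology, O(r) follows.
Premise 1, O(not g → not r), contraposes to O(r → g); with O(r) we get O(g).
The contrapositive of premise 9 (O(not n → not g)) is O(g → n), and O(g) is already established, so O(n).
Premise 8 is O(n → not k); since O(n), deontic closure gives O(not k).
Premise 7 is O(not s → k); contrapositively O(not k → s). Since O(not k) holds, K gives O(s).
Yet premise 3 states O(not s).
We now have both O(s) and O(not s) — s is simultaneously obligatory and forbidden, violating the D-axiom.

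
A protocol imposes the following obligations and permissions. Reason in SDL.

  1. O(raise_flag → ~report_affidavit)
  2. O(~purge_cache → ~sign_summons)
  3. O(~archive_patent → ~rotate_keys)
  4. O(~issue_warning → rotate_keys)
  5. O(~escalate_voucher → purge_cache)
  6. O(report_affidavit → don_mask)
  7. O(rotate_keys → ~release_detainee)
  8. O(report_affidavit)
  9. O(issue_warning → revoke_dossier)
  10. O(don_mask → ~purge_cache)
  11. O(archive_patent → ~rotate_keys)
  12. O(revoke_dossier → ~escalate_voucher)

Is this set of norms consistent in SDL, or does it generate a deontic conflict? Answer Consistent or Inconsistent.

Inconsistent

Premises 11 and 3 are O(archive_patent → ~rotate_keys) and O(~archive_patent → ~rotate_keys); every ideal world satisfies archive_patent or ~archive_patent, so in either case ~rotate_keys holds — hence O(~rotate_keys).
The contrapositive of premise 4 (O(~issue_warning → rotate_keys)) is O(~rotate_keys → issue_warning), and O(~rotate_keys) is already established, so O(issue_warning).
From O(issue_warning) and premise 9, O(issue_warning → revoke_dossier), we obtain O(revoke_dossier).
Applying K to premise 12 (O(revoke_dossier → ~escalate_voucher)) and O(revoke_dossier) yields O(~escalate_voucher).
From O(~escalate_voucher) and premise 5, O(~escalate_voucher → purge_cache), we obtain O(purge_cache).
The contrapositive of premise 10 (O(don_mask → ~purge_cache)) is O(purge_cache → ~don_mask), and O(purge_cache) is already established, so O(~don_mask).
Premise 6, O(report_affidavit → don_mask), contraposes to O(~don_mask → ~report_affidavit); with O(~don_mask) we get O(~report_affidavit).
However, premise 8 gives O(report_affidavit).
We now have both O(~report_affidavit) and O(report_affidavit) — report_affidavit is simultaneously obligatory and forbidden, violating the D-axiom.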